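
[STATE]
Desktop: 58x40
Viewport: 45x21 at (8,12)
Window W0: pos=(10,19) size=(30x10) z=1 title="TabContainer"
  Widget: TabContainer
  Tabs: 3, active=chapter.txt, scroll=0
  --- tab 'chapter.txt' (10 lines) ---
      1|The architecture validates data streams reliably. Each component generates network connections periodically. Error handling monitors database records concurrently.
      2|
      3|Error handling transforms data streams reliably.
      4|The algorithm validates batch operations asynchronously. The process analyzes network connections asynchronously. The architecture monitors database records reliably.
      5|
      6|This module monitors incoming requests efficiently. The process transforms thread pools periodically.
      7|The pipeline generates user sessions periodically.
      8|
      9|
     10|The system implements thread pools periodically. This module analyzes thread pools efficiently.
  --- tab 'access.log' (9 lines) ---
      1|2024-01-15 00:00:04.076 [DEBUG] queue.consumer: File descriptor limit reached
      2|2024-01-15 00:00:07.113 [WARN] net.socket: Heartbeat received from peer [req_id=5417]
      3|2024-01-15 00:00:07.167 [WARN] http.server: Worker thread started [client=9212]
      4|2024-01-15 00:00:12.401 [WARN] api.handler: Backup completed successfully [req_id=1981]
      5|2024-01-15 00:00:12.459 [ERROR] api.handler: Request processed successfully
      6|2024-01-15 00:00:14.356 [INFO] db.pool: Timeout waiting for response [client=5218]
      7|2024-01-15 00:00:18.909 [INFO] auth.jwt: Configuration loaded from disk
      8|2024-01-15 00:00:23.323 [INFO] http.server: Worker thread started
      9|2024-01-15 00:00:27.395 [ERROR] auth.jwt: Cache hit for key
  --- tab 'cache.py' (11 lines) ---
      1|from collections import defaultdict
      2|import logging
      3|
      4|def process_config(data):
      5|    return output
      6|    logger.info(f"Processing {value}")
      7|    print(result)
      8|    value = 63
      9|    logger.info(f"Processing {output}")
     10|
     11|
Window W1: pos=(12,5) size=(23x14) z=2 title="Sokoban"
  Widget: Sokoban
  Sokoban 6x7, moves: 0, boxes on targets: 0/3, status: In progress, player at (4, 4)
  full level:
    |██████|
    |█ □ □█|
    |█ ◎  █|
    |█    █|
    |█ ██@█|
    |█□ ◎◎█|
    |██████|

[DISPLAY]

    ┃█ ██@█               ┃                  
    ┃█□ ◎◎█               ┃                  
    ┃██████               ┃                  
    ┃Moves: 0  0/3        ┃                  
    ┃                     ┃                  
    ┃                     ┃                  
    ┗━━━━━━━━━━━━━━━━━━━━━┛                  
  ┏━━━━━━━━━━━━━━━━━━━━━━━━━━━━┓             
  ┃ TabContainer               ┃             
  ┠────────────────────────────┨             
  ┃[chapter.txt]│ access.log │ ┃             
  ┃────────────────────────────┃             
  ┃The architecture validates d┃             
  ┃                            ┃             
  ┃Error handling transforms da┃             
  ┃The algorithm validates batc┃             
  ┗━━━━━━━━━━━━━━━━━━━━━━━━━━━━┛             
                                             
                                             
                                             
                                             


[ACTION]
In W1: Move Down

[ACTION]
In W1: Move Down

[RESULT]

    ┃█ ██ █               ┃                  
    ┃█□ ◎+█               ┃                  
    ┃██████               ┃                  
    ┃Moves: 1  0/3        ┃                  
    ┃                     ┃                  
    ┃                     ┃                  
    ┗━━━━━━━━━━━━━━━━━━━━━┛                  
  ┏━━━━━━━━━━━━━━━━━━━━━━━━━━━━┓             
  ┃ TabContainer               ┃             
  ┠────────────────────────────┨             
  ┃[chapter.txt]│ access.log │ ┃             
  ┃────────────────────────────┃             
  ┃The architecture validates d┃             
  ┃                            ┃             
  ┃Error handling transforms da┃             
  ┃The algorithm validates batc┃             
  ┗━━━━━━━━━━━━━━━━━━━━━━━━━━━━┛             
                                             
                                             
                                             
                                             


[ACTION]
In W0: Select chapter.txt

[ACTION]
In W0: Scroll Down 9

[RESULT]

    ┃█ ██ █               ┃                  
    ┃█□ ◎+█               ┃                  
    ┃██████               ┃                  
    ┃Moves: 1  0/3        ┃                  
    ┃                     ┃                  
    ┃                     ┃                  
    ┗━━━━━━━━━━━━━━━━━━━━━┛                  
  ┏━━━━━━━━━━━━━━━━━━━━━━━━━━━━┓             
  ┃ TabContainer               ┃             
  ┠────────────────────────────┨             
  ┃[chapter.txt]│ access.log │ ┃             
  ┃────────────────────────────┃             
  ┃The system implements thread┃             
  ┃                            ┃             
  ┃                            ┃             
  ┃                            ┃             
  ┗━━━━━━━━━━━━━━━━━━━━━━━━━━━━┛             
                                             
                                             
                                             
                                             


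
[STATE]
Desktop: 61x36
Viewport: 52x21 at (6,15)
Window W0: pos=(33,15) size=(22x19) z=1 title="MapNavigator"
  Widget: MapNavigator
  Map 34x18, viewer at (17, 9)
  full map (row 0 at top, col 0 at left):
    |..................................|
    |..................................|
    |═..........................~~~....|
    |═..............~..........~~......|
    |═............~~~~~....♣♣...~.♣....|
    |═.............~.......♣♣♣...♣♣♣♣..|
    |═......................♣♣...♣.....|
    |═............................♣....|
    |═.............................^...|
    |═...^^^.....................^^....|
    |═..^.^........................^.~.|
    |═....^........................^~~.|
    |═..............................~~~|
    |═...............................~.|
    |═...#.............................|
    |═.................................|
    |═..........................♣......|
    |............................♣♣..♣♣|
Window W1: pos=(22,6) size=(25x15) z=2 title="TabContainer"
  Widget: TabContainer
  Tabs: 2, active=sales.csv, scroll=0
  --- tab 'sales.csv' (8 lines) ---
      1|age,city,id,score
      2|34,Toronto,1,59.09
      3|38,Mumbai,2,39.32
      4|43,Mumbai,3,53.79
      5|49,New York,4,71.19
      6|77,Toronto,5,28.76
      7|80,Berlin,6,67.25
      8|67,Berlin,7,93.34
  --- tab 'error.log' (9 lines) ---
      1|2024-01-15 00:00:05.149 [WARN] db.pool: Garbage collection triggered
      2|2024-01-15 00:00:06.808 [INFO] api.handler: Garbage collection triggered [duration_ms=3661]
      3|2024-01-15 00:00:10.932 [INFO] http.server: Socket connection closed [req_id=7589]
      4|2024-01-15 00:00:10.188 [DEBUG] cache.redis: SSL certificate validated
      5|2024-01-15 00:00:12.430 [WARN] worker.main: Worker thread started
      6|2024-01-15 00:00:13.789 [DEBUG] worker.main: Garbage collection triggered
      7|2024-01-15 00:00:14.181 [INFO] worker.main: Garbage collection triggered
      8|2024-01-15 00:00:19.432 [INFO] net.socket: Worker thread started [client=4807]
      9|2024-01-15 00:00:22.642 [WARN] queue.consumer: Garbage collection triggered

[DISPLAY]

                ┃49,New York,4,71.19    ┃━━━━━━━┓   
                ┃77,Toronto,5,28.76     ┃       ┃   
                ┃80,Berlin,6,67.25      ┃───────┨   
                ┃67,Berlin,7,93.34      ┃.......┃   
                ┃                       ┃......~┃   
                ┗━━━━━━━━━━━━━━━━━━━━━━━┛..♣♣...┃   
                           ┃.......~.......♣♣♣..┃   
                           ┃................♣♣..┃   
                           ┃....................┃   
                           ┃....................┃   
                           ┃..........@.........┃   
                           ┃....................┃   
                           ┃....................┃   
                           ┃....................┃   
                           ┃....................┃   
                           ┃....................┃   
                           ┃....................┃   
                           ┃....................┃   
                           ┗━━━━━━━━━━━━━━━━━━━━┛   
                                                    
                                                    


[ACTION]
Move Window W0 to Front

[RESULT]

                ┃49,New Yor┏━━━━━━━━━━━━━━━━━━━━┓   
                ┃77,Toronto┃ MapNavigator       ┃   
                ┃80,Berlin,┠────────────────────┨   
                ┃67,Berlin,┃....................┃   
                ┃          ┃........~..........~┃   
                ┗━━━━━━━━━━┃......~~~~~....♣♣...┃   
                           ┃.......~.......♣♣♣..┃   
                           ┃................♣♣..┃   
                           ┃....................┃   
                           ┃....................┃   
                           ┃..........@.........┃   
                           ┃....................┃   
                           ┃....................┃   
                           ┃....................┃   
                           ┃....................┃   
                           ┃....................┃   
                           ┃....................┃   
                           ┃....................┃   
                           ┗━━━━━━━━━━━━━━━━━━━━┛   
                                                    
                                                    


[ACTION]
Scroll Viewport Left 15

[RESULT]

                      ┃49,New Yor┏━━━━━━━━━━━━━━━━━━
                      ┃77,Toronto┃ MapNavigator     
                      ┃80,Berlin,┠──────────────────
                      ┃67,Berlin,┃..................
                      ┃          ┃........~.........
                      ┗━━━━━━━━━━┃......~~~~~....♣♣.
                                 ┃.......~.......♣♣♣
                                 ┃................♣♣
                                 ┃..................
                                 ┃..................
                                 ┃..........@.......
                                 ┃..................
                                 ┃..................
                                 ┃..................
                                 ┃..................
                                 ┃..................
                                 ┃..................
                                 ┃..................
                                 ┗━━━━━━━━━━━━━━━━━━
                                                    
                                                    


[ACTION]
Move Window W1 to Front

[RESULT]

                      ┃49,New York,4,71.19    ┃━━━━━
                      ┃77,Toronto,5,28.76     ┃     
                      ┃80,Berlin,6,67.25      ┃─────
                      ┃67,Berlin,7,93.34      ┃.....
                      ┃                       ┃.....
                      ┗━━━━━━━━━━━━━━━━━━━━━━━┛..♣♣.
                                 ┃.......~.......♣♣♣
                                 ┃................♣♣
                                 ┃..................
                                 ┃..................
                                 ┃..........@.......
                                 ┃..................
                                 ┃..................
                                 ┃..................
                                 ┃..................
                                 ┃..................
                                 ┃..................
                                 ┃..................
                                 ┗━━━━━━━━━━━━━━━━━━
                                                    
                                                    


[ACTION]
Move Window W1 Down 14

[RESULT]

                                 ┏━━━━━━━━━━━━━━━━━━
                                 ┃ MapNavigator     
                                 ┠──────────────────
                                 ┃..................
                                 ┃........~.........
                      ┏━━━━━━━━━━━━━━━━━━━━━━━┓..♣♣.
                      ┃ TabContainer          ┃..♣♣♣
                      ┠───────────────────────┨...♣♣
                      ┃[sales.csv]│ error.log ┃.....
                      ┃───────────────────────┃.....
                      ┃age,city,id,score      ┃.....
                      ┃34,Toronto,1,59.09     ┃.....
                      ┃38,Mumbai,2,39.32      ┃.....
                      ┃43,Mumbai,3,53.79      ┃.....
                      ┃49,New York,4,71.19    ┃.....
                      ┃77,Toronto,5,28.76     ┃.....
                      ┃80,Berlin,6,67.25      ┃.....
                      ┃67,Berlin,7,93.34      ┃.....
                      ┃                       ┃━━━━━
                      ┗━━━━━━━━━━━━━━━━━━━━━━━┛     
                                                    


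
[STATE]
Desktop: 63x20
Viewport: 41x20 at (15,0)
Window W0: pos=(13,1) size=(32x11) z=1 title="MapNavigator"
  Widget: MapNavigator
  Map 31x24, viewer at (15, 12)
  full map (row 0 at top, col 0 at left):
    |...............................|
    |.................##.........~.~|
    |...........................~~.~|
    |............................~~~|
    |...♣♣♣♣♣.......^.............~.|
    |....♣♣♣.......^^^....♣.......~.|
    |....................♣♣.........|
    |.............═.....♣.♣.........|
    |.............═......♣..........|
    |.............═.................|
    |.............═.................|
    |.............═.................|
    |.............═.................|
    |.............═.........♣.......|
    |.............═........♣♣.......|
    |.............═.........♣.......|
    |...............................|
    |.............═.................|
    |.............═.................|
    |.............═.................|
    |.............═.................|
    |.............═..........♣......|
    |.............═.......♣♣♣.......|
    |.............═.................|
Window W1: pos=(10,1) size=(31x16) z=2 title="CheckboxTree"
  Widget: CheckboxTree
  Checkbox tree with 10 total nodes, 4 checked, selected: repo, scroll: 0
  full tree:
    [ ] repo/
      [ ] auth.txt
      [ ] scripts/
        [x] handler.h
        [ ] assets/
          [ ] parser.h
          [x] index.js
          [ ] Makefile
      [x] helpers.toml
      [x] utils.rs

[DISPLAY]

                                         
━━━━━━━━━━━━━━━━━━━━━━━━━┓━━━┓           
ckboxTree                ┃   ┃           
─────────────────────────┨───┨           
 repo/                   ┃...┃           
 ] auth.txt              ┃...┃           
-] scripts/              ┃...┃           
 [x] handler.h           ┃...┃           
 [-] assets/             ┃...┃           
   [ ] parser.h          ┃...┃           
   [x] index.js          ┃...┃           
   [ ] Makefile          ┃━━━┛           
x] helpers.toml          ┃               
x] utils.rs              ┃               
                         ┃               
                         ┃               
━━━━━━━━━━━━━━━━━━━━━━━━━┛               
                                         
                                         
                                         


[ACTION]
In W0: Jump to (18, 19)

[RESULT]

                                         
━━━━━━━━━━━━━━━━━━━━━━━━━┓━━━┓           
ckboxTree                ┃   ┃           
─────────────────────────┨───┨           
 repo/                   ┃.  ┃           
 ] auth.txt              ┃.  ┃           
-] scripts/              ┃.  ┃           
 [x] handler.h           ┃.  ┃           
 [-] assets/             ┃.  ┃           
   [ ] parser.h          ┃.  ┃           
   [x] index.js          ┃.  ┃           
   [ ] Makefile          ┃━━━┛           
x] helpers.toml          ┃               
x] utils.rs              ┃               
                         ┃               
                         ┃               
━━━━━━━━━━━━━━━━━━━━━━━━━┛               
                                         
                                         
                                         


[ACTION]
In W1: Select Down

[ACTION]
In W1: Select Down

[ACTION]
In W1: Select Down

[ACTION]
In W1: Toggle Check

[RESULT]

                                         
━━━━━━━━━━━━━━━━━━━━━━━━━┓━━━┓           
ckboxTree                ┃   ┃           
─────────────────────────┨───┨           
 repo/                   ┃.  ┃           
 ] auth.txt              ┃.  ┃           
-] scripts/              ┃.  ┃           
 [ ] handler.h           ┃.  ┃           
 [-] assets/             ┃.  ┃           
   [ ] parser.h          ┃.  ┃           
   [x] index.js          ┃.  ┃           
   [ ] Makefile          ┃━━━┛           
x] helpers.toml          ┃               
x] utils.rs              ┃               
                         ┃               
                         ┃               
━━━━━━━━━━━━━━━━━━━━━━━━━┛               
                                         
                                         
                                         


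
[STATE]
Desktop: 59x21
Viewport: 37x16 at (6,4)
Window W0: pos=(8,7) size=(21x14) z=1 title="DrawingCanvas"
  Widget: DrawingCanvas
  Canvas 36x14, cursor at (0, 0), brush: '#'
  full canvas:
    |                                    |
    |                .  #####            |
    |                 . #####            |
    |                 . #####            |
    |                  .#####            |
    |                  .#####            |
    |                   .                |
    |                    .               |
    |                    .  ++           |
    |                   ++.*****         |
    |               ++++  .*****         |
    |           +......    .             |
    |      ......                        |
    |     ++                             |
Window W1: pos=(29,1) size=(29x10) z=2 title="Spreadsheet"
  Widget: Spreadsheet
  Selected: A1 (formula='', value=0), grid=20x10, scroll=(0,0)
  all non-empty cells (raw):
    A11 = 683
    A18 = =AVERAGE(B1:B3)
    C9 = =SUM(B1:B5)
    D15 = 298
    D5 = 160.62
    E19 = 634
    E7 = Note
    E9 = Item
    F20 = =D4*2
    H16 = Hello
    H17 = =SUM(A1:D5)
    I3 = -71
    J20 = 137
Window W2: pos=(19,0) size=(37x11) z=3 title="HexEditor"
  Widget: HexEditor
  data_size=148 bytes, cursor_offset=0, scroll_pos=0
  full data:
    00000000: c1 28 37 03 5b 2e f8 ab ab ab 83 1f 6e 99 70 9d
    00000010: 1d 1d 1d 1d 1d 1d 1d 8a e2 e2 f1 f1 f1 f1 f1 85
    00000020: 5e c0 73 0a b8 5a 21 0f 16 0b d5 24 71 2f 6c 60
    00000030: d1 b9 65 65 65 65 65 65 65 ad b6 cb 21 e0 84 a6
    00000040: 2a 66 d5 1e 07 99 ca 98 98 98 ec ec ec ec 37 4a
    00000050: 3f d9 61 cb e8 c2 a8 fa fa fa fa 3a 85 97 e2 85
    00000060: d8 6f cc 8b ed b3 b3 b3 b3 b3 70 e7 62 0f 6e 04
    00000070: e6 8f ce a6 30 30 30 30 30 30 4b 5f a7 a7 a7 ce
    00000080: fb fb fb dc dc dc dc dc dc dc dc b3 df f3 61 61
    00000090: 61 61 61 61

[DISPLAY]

             ┃00000010  1d 1d 1d 1d 1
             ┃00000020  5e c0 73 0a b
             ┃00000030  d1 b9 65 65 6
  ┏━━━━━━━━━━┃00000040  2a 66 d5 1e 0
  ┃ DrawingCa┃00000050  3f d9 61 cb e
  ┠──────────┃00000060  d8 6f cc 8b e
  ┃+         ┗━━━━━━━━━━━━━━━━━━━━━━━
  ┃                .  ┃              
  ┃                 . ┃              
  ┃                 . ┃              
  ┃                  .┃              
  ┃                  .┃              
  ┃                   ┃              
  ┃                   ┃              
  ┃                   ┃              
  ┃                   ┃              


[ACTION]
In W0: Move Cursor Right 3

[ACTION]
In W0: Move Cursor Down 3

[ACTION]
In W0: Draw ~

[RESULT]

             ┃00000010  1d 1d 1d 1d 1
             ┃00000020  5e c0 73 0a b
             ┃00000030  d1 b9 65 65 6
  ┏━━━━━━━━━━┃00000040  2a 66 d5 1e 0
  ┃ DrawingCa┃00000050  3f d9 61 cb e
  ┠──────────┃00000060  d8 6f cc 8b e
  ┃          ┗━━━━━━━━━━━━━━━━━━━━━━━
  ┃                .  ┃              
  ┃                 . ┃              
  ┃   ~             . ┃              
  ┃                  .┃              
  ┃                  .┃              
  ┃                   ┃              
  ┃                   ┃              
  ┃                   ┃              
  ┃                   ┃              


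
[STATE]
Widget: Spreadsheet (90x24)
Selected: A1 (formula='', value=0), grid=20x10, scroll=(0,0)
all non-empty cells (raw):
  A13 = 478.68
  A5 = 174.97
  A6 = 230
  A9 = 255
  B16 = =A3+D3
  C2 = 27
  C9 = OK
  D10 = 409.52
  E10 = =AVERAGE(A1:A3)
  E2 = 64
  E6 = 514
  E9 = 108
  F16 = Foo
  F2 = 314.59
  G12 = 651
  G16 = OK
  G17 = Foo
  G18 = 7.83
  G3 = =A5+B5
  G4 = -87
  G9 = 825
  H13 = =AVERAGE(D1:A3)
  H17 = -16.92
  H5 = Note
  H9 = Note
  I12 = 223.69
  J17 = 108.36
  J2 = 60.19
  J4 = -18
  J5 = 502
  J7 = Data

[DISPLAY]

A1:                                                                                       
       A       B       C       D       E       F       G       H       I       J          
------------------------------------------------------------------------------------------
  1      [0]       0       0       0       0       0       0       0       0       0      
  2        0       0      27       0      64  314.59       0       0       0   60.19      
  3        0       0       0       0       0       0  174.97       0       0       0      
  4        0       0       0       0       0       0     -87       0       0     -18      
  5   174.97       0       0       0       0       0       0Note           0     502      
  6      230       0       0       0     514       0       0       0       0       0      
  7        0       0       0       0       0       0       0       0       0Data          
  8        0       0       0       0       0       0       0       0       0       0      
  9      255       0OK             0     108       0     825Note           0       0      
 10        0       0       0  409.52       0       0       0       0       0       0      
 11        0       0       0       0       0       0       0       0       0       0      
 12        0       0       0       0       0       0     651       0  223.69       0      
 13   478.68       0       0       0       0       0       0    2.25       0       0      
 14        0       0       0       0       0       0       0       0       0       0      
 15        0       0       0       0       0       0       0       0       0       0      
 16        0       0       0       0       0Foo     OK             0       0       0      
 17        0       0       0       0       0       0Foo       -16.92       0  108.36      
 18        0       0       0       0       0       0    7.83       0       0       0      
 19        0       0       0       0       0       0       0       0       0       0      
 20        0       0       0       0       0       0       0       0       0       0      
                                                                                          


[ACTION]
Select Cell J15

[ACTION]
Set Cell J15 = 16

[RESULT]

J15: 16                                                                                   
       A       B       C       D       E       F       G       H       I       J          
------------------------------------------------------------------------------------------
  1        0       0       0       0       0       0       0       0       0       0      
  2        0       0      27       0      64  314.59       0       0       0   60.19      
  3        0       0       0       0       0       0  174.97       0       0       0      
  4        0       0       0       0       0       0     -87       0       0     -18      
  5   174.97       0       0       0       0       0       0Note           0     502      
  6      230       0       0       0     514       0       0       0       0       0      
  7        0       0       0       0       0       0       0       0       0Data          
  8        0       0       0       0       0       0       0       0       0       0      
  9      255       0OK             0     108       0     825Note           0       0      
 10        0       0       0  409.52       0       0       0       0       0       0      
 11        0       0       0       0       0       0       0       0       0       0      
 12        0       0       0       0       0       0     651       0  223.69       0      
 13   478.68       0       0       0       0       0       0    2.25       0       0      
 14        0       0       0       0       0       0       0       0       0       0      
 15        0       0       0       0       0       0       0       0       0    [16]      
 16        0       0       0       0       0Foo     OK             0       0       0      
 17        0       0       0       0       0       0Foo       -16.92       0  108.36      
 18        0       0       0       0       0       0    7.83       0       0       0      
 19        0       0       0       0       0       0       0       0       0       0      
 20        0       0       0       0       0       0       0       0       0       0      
                                                                                          


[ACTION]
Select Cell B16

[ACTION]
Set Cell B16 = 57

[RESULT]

B16: 57                                                                                   
       A       B       C       D       E       F       G       H       I       J          
------------------------------------------------------------------------------------------
  1        0       0       0       0       0       0       0       0       0       0      
  2        0       0      27       0      64  314.59       0       0       0   60.19      
  3        0       0       0       0       0       0  174.97       0       0       0      
  4        0       0       0       0       0       0     -87       0       0     -18      
  5   174.97       0       0       0       0       0       0Note           0     502      
  6      230       0       0       0     514       0       0       0       0       0      
  7        0       0       0       0       0       0       0       0       0Data          
  8        0       0       0       0       0       0       0       0       0       0      
  9      255       0OK             0     108       0     825Note           0       0      
 10        0       0       0  409.52       0       0       0       0       0       0      
 11        0       0       0       0       0       0       0       0       0       0      
 12        0       0       0       0       0       0     651       0  223.69       0      
 13   478.68       0       0       0       0       0       0    2.25       0       0      
 14        0       0       0       0       0       0       0       0       0       0      
 15        0       0       0       0       0       0       0       0       0      16      
 16        0    [57]       0       0       0Foo     OK             0       0       0      
 17        0       0       0       0       0       0Foo       -16.92       0  108.36      
 18        0       0       0       0       0       0    7.83       0       0       0      
 19        0       0       0       0       0       0       0       0       0       0      
 20        0       0       0       0       0       0       0       0       0       0      
                                                                                          


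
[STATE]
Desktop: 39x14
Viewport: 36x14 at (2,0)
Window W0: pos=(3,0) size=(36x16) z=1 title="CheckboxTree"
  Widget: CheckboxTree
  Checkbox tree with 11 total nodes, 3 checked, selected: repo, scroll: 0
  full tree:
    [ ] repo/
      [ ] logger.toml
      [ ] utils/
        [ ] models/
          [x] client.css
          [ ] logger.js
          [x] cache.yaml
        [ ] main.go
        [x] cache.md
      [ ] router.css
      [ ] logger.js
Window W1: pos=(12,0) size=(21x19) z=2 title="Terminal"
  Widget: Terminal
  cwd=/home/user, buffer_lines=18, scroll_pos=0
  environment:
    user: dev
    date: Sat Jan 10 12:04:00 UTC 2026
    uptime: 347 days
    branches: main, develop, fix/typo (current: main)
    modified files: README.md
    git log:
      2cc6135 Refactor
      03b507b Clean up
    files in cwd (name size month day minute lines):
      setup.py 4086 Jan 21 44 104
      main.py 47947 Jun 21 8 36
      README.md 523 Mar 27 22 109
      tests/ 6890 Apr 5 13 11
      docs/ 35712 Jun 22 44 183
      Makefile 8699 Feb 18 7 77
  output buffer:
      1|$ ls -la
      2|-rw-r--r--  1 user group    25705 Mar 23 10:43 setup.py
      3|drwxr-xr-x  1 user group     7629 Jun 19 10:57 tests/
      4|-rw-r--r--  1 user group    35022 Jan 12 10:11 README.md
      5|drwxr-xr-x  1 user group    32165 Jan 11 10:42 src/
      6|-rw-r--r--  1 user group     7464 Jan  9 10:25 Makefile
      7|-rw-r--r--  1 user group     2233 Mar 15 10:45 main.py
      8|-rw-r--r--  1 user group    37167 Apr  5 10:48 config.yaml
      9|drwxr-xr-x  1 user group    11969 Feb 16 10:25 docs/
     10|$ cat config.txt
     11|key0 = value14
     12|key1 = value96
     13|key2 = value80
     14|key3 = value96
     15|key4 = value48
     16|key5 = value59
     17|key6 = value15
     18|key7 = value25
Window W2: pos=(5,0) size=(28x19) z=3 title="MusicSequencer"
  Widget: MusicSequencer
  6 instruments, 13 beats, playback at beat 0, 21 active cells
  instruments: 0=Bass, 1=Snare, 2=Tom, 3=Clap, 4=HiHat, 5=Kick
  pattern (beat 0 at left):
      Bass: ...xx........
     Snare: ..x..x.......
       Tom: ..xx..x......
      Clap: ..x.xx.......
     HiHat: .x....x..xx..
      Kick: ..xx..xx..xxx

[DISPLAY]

 ┏━┏━━━━━━━━━━━━━━━━━━━━━━━━━━┓━━━━━
 ┃ ┃ MusicSequencer           ┃     
 ┠─┠──────────────────────────┨─────
 ┃>┃      ▼123456789012       ┃     
 ┃ ┃  Bass···██········       ┃     
 ┃ ┃ Snare··█··█·······       ┃     
 ┃ ┃   Tom··██··█······       ┃     
 ┃ ┃  Clap··█·██·······       ┃     
 ┃ ┃ HiHat·█····█··██··       ┃     
 ┃ ┃  Kick··██··██··███       ┃     
 ┃ ┃                          ┃     
 ┃ ┃                          ┃     
 ┃ ┃                          ┃     
 ┃ ┃                          ┃     


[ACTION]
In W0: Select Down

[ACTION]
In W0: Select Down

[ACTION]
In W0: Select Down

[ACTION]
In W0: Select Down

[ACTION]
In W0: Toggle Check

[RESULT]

 ┏━┏━━━━━━━━━━━━━━━━━━━━━━━━━━┓━━━━━
 ┃ ┃ MusicSequencer           ┃     
 ┠─┠──────────────────────────┨─────
 ┃ ┃      ▼123456789012       ┃     
 ┃ ┃  Bass···██········       ┃     
 ┃ ┃ Snare··█··█·······       ┃     
 ┃ ┃   Tom··██··█······       ┃     
 ┃>┃  Clap··█·██·······       ┃     
 ┃ ┃ HiHat·█····█··██··       ┃     
 ┃ ┃  Kick··██··██··███       ┃     
 ┃ ┃                          ┃     
 ┃ ┃                          ┃     
 ┃ ┃                          ┃     
 ┃ ┃                          ┃     


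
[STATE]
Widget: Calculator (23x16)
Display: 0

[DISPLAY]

                      0
┌───┬───┬───┬───┐      
│ 7 │ 8 │ 9 │ ÷ │      
├───┼───┼───┼───┤      
│ 4 │ 5 │ 6 │ × │      
├───┼───┼───┼───┤      
│ 1 │ 2 │ 3 │ - │      
├───┼───┼───┼───┤      
│ 0 │ . │ = │ + │      
├───┼───┼───┼───┤      
│ C │ MC│ MR│ M+│      
└───┴───┴───┴───┘      
                       
                       
                       
                       


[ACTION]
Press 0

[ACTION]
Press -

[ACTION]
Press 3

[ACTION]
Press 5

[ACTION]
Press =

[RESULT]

                    -35
┌───┬───┬───┬───┐      
│ 7 │ 8 │ 9 │ ÷ │      
├───┼───┼───┼───┤      
│ 4 │ 5 │ 6 │ × │      
├───┼───┼───┼───┤      
│ 1 │ 2 │ 3 │ - │      
├───┼───┼───┼───┤      
│ 0 │ . │ = │ + │      
├───┼───┼───┼───┤      
│ C │ MC│ MR│ M+│      
└───┴───┴───┴───┘      
                       
                       
                       
                       


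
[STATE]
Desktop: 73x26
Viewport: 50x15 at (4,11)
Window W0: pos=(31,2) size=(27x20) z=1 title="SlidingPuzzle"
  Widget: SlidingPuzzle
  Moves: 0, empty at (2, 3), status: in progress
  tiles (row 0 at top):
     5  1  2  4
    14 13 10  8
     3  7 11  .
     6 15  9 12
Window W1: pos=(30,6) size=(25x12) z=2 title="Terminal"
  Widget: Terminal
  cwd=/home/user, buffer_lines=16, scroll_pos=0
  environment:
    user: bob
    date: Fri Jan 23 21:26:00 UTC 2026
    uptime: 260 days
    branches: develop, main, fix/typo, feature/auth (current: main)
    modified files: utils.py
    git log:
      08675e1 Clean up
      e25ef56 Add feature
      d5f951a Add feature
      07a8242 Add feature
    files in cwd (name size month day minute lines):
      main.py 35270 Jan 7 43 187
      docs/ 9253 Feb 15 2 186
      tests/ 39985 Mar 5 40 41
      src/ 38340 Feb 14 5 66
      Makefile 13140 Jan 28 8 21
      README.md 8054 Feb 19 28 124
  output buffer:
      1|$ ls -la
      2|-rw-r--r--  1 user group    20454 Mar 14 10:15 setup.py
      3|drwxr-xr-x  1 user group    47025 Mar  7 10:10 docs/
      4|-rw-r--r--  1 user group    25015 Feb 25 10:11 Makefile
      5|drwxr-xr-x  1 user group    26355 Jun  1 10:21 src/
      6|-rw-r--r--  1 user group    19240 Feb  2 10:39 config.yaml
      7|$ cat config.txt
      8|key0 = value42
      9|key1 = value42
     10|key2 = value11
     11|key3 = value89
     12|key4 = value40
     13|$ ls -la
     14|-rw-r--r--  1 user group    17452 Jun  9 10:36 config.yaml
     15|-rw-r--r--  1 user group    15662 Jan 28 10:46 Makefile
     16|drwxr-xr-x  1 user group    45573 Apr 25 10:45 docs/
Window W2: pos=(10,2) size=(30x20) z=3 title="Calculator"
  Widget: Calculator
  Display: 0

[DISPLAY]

      ┃│ 1 │ 2 │ 3 │ - │           ┃x  1 user grou
      ┃├───┼───┼───┼───┤           ┃-  1 user grou
      ┃│ 0 │ . │ = │ + │           ┃x  1 user grou
      ┃├───┼───┼───┼───┤           ┃-  1 user grou
      ┃│ C │ MC│ MR│ M+│           ┃fig.txt       
      ┃└───┴───┴───┴───┘           ┃lue42         
      ┃                            ┃━━━━━━━━━━━━━━
      ┃                            ┃              
      ┃                            ┃              
      ┃                            ┃              
      ┗━━━━━━━━━━━━━━━━━━━━━━━━━━━━┛━━━━━━━━━━━━━━
                                                  
                                                  
                                                  
                                                  


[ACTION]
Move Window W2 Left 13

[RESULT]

 │ 2 │ 3 │ - │           ┃┃drwxr-xr-x  1 user grou
─┼───┼───┼───┤           ┃┃-rw-r--r--  1 user grou
 │ . │ = │ + │           ┃┃drwxr-xr-x  1 user grou
─┼───┼───┼───┤           ┃┃-rw-r--r--  1 user grou
 │ MC│ MR│ M+│           ┃┃$ cat config.txt       
─┴───┴───┴───┘           ┃┃key0 = value42         
                         ┃┗━━━━━━━━━━━━━━━━━━━━━━━
                         ┃ ┃                      
                         ┃ ┃                      
                         ┃ ┃                      
━━━━━━━━━━━━━━━━━━━━━━━━━┛ ┗━━━━━━━━━━━━━━━━━━━━━━
                                                  
                                                  
                                                  
                                                  


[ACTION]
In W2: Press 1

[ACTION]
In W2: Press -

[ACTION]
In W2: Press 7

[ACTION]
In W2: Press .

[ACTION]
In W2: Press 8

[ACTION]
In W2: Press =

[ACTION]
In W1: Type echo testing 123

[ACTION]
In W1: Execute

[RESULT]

 │ 2 │ 3 │ - │           ┃┃-rw-r--r--  1 user grou
─┼───┼───┼───┤           ┃┃-rw-r--r--  1 user grou
 │ . │ = │ + │           ┃┃drwxr-xr-x  1 user grou
─┼───┼───┼───┤           ┃┃$ echo testing 123     
 │ MC│ MR│ M+│           ┃┃testing 123            
─┴───┴───┴───┘           ┃┃$ █                    
                         ┃┗━━━━━━━━━━━━━━━━━━━━━━━
                         ┃ ┃                      
                         ┃ ┃                      
                         ┃ ┃                      
━━━━━━━━━━━━━━━━━━━━━━━━━┛ ┗━━━━━━━━━━━━━━━━━━━━━━
                                                  
                                                  
                                                  
                                                  
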